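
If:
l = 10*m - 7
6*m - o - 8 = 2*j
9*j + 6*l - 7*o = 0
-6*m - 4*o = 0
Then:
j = -166/139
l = 67/139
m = 104/139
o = -156/139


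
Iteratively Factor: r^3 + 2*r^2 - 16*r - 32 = (r + 2)*(r^2 - 16) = (r + 2)*(r + 4)*(r - 4)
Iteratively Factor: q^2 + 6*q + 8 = (q + 4)*(q + 2)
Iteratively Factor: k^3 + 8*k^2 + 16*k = (k + 4)*(k^2 + 4*k) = (k + 4)^2*(k)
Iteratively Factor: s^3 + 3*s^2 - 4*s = (s)*(s^2 + 3*s - 4) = s*(s + 4)*(s - 1)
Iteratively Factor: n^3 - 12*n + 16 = (n + 4)*(n^2 - 4*n + 4) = (n - 2)*(n + 4)*(n - 2)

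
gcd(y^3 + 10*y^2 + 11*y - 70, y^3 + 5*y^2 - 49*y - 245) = y^2 + 12*y + 35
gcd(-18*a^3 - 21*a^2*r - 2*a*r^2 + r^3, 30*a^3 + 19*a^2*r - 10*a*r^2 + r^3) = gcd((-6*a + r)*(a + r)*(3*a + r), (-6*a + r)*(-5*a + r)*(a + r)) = -6*a^2 - 5*a*r + r^2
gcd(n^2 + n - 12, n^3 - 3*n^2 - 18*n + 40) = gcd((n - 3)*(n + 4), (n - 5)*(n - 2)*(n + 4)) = n + 4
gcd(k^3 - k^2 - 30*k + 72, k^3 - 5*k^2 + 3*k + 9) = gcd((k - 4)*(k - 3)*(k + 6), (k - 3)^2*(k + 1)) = k - 3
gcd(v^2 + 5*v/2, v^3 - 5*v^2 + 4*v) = v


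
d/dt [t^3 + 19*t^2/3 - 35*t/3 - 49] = 3*t^2 + 38*t/3 - 35/3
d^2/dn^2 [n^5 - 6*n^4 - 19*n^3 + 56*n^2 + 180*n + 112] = 20*n^3 - 72*n^2 - 114*n + 112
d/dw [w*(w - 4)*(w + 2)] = 3*w^2 - 4*w - 8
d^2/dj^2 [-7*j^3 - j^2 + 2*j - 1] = -42*j - 2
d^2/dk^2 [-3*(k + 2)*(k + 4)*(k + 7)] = -18*k - 78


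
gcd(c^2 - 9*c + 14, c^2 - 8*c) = 1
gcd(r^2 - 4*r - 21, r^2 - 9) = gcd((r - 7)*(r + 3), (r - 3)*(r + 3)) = r + 3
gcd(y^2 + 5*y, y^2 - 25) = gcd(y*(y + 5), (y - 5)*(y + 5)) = y + 5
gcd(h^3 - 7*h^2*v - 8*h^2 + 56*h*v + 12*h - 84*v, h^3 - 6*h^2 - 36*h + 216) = h - 6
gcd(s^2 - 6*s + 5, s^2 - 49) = 1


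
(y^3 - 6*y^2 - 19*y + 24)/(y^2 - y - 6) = (-y^3 + 6*y^2 + 19*y - 24)/(-y^2 + y + 6)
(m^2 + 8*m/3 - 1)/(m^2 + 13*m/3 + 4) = (3*m - 1)/(3*m + 4)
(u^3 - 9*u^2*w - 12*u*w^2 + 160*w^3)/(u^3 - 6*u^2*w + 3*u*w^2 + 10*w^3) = (u^2 - 4*u*w - 32*w^2)/(u^2 - u*w - 2*w^2)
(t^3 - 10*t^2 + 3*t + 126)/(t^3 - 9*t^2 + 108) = (t - 7)/(t - 6)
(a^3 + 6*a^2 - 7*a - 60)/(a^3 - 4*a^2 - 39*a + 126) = (a^2 + 9*a + 20)/(a^2 - a - 42)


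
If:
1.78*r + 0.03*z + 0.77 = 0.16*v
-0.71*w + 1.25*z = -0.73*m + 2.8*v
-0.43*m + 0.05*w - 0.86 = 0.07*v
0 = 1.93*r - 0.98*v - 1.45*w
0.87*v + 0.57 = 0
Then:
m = -1.92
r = -0.48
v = -0.66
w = -0.20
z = -0.46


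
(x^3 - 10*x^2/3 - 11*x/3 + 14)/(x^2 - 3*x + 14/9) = 3*(x^2 - x - 6)/(3*x - 2)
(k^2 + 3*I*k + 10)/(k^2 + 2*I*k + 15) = (k - 2*I)/(k - 3*I)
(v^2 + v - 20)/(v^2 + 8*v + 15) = (v - 4)/(v + 3)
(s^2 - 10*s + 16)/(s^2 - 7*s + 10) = (s - 8)/(s - 5)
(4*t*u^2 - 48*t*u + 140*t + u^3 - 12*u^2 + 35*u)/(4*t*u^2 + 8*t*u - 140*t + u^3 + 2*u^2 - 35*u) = (u - 7)/(u + 7)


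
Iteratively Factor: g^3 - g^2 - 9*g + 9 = (g + 3)*(g^2 - 4*g + 3) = (g - 3)*(g + 3)*(g - 1)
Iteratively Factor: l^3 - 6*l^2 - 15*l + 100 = (l + 4)*(l^2 - 10*l + 25) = (l - 5)*(l + 4)*(l - 5)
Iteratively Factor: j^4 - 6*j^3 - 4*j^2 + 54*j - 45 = (j + 3)*(j^3 - 9*j^2 + 23*j - 15) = (j - 3)*(j + 3)*(j^2 - 6*j + 5) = (j - 5)*(j - 3)*(j + 3)*(j - 1)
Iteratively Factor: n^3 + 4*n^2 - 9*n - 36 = (n + 4)*(n^2 - 9) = (n - 3)*(n + 4)*(n + 3)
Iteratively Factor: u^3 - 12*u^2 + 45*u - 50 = (u - 5)*(u^2 - 7*u + 10) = (u - 5)^2*(u - 2)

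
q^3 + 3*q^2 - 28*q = q*(q - 4)*(q + 7)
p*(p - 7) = p^2 - 7*p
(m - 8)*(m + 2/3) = m^2 - 22*m/3 - 16/3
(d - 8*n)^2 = d^2 - 16*d*n + 64*n^2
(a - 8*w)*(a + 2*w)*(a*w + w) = a^3*w - 6*a^2*w^2 + a^2*w - 16*a*w^3 - 6*a*w^2 - 16*w^3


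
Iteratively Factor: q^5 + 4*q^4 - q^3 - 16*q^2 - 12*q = (q)*(q^4 + 4*q^3 - q^2 - 16*q - 12) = q*(q + 1)*(q^3 + 3*q^2 - 4*q - 12) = q*(q + 1)*(q + 3)*(q^2 - 4) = q*(q + 1)*(q + 2)*(q + 3)*(q - 2)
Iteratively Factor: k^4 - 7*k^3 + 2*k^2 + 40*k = (k - 4)*(k^3 - 3*k^2 - 10*k) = k*(k - 4)*(k^2 - 3*k - 10) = k*(k - 5)*(k - 4)*(k + 2)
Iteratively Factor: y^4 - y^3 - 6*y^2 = (y)*(y^3 - y^2 - 6*y) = y*(y + 2)*(y^2 - 3*y) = y*(y - 3)*(y + 2)*(y)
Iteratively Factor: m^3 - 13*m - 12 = (m + 3)*(m^2 - 3*m - 4) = (m + 1)*(m + 3)*(m - 4)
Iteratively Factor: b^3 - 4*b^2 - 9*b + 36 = (b - 3)*(b^2 - b - 12) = (b - 4)*(b - 3)*(b + 3)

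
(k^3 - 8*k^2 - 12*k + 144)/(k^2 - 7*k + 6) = (k^2 - 2*k - 24)/(k - 1)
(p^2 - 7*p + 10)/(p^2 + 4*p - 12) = (p - 5)/(p + 6)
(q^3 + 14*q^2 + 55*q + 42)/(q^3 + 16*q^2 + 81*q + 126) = (q + 1)/(q + 3)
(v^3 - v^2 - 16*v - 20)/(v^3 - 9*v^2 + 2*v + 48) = (v^2 - 3*v - 10)/(v^2 - 11*v + 24)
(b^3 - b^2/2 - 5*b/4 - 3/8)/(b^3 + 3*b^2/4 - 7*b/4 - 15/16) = 2*(4*b^2 - 4*b - 3)/(8*b^2 + 2*b - 15)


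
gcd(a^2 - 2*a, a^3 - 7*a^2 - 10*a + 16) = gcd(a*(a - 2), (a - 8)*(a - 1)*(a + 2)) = 1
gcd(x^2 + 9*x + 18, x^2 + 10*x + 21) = x + 3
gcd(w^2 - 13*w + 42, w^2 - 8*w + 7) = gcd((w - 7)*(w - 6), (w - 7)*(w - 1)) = w - 7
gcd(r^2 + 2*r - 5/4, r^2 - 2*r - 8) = 1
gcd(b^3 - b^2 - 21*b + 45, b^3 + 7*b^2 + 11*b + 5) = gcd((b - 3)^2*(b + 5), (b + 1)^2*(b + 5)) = b + 5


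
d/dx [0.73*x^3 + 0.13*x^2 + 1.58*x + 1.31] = 2.19*x^2 + 0.26*x + 1.58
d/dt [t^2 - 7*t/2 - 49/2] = 2*t - 7/2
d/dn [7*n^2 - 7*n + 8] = 14*n - 7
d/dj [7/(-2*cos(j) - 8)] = -7*sin(j)/(2*(cos(j) + 4)^2)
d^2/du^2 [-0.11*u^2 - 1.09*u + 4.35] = -0.220000000000000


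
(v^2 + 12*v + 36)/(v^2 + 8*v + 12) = (v + 6)/(v + 2)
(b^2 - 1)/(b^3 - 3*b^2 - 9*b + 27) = (b^2 - 1)/(b^3 - 3*b^2 - 9*b + 27)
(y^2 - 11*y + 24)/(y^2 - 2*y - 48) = (y - 3)/(y + 6)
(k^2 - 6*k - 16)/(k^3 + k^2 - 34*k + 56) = (k^2 - 6*k - 16)/(k^3 + k^2 - 34*k + 56)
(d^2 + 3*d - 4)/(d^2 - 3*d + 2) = (d + 4)/(d - 2)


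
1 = 1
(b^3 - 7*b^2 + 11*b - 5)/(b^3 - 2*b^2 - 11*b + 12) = (b^2 - 6*b + 5)/(b^2 - b - 12)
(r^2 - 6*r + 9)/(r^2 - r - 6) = (r - 3)/(r + 2)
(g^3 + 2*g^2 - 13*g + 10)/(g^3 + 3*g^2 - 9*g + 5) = (g - 2)/(g - 1)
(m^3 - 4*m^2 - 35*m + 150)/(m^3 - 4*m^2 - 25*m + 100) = (m^2 + m - 30)/(m^2 + m - 20)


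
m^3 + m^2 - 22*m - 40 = (m - 5)*(m + 2)*(m + 4)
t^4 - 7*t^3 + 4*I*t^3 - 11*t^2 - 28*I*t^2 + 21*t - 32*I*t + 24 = (t - 8)*(t + 1)*(t + I)*(t + 3*I)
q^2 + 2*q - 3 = (q - 1)*(q + 3)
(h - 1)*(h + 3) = h^2 + 2*h - 3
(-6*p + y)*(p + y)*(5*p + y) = -30*p^3 - 31*p^2*y + y^3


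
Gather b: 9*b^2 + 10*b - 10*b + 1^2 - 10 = 9*b^2 - 9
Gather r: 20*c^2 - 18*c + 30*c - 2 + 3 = 20*c^2 + 12*c + 1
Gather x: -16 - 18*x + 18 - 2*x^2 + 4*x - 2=-2*x^2 - 14*x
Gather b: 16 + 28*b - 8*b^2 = -8*b^2 + 28*b + 16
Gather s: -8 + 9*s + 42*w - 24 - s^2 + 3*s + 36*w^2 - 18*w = -s^2 + 12*s + 36*w^2 + 24*w - 32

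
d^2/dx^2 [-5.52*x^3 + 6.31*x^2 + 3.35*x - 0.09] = 12.62 - 33.12*x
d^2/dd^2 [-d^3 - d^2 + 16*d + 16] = -6*d - 2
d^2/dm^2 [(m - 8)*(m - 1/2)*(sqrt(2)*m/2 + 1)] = 3*sqrt(2)*m - 17*sqrt(2)/2 + 2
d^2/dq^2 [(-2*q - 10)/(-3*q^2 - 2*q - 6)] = 4*(4*(q + 5)*(3*q + 1)^2 - (9*q + 17)*(3*q^2 + 2*q + 6))/(3*q^2 + 2*q + 6)^3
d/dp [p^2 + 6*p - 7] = 2*p + 6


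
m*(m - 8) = m^2 - 8*m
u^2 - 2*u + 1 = (u - 1)^2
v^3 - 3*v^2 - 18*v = v*(v - 6)*(v + 3)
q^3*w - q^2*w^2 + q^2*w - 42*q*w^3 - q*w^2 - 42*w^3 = (q - 7*w)*(q + 6*w)*(q*w + w)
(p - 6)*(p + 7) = p^2 + p - 42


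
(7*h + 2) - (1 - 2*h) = 9*h + 1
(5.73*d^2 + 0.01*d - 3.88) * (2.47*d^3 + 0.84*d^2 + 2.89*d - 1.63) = 14.1531*d^5 + 4.8379*d^4 + 6.9845*d^3 - 12.5702*d^2 - 11.2295*d + 6.3244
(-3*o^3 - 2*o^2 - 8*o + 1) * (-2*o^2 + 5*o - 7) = 6*o^5 - 11*o^4 + 27*o^3 - 28*o^2 + 61*o - 7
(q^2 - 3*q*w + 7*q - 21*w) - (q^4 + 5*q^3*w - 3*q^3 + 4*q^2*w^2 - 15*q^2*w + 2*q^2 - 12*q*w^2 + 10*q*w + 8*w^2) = -q^4 - 5*q^3*w + 3*q^3 - 4*q^2*w^2 + 15*q^2*w - q^2 + 12*q*w^2 - 13*q*w + 7*q - 8*w^2 - 21*w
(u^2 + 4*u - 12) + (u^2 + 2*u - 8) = 2*u^2 + 6*u - 20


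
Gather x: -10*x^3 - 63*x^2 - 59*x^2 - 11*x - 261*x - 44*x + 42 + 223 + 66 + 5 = -10*x^3 - 122*x^2 - 316*x + 336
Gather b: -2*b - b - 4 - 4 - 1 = -3*b - 9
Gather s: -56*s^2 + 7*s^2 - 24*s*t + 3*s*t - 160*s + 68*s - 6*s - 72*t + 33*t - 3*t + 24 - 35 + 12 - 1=-49*s^2 + s*(-21*t - 98) - 42*t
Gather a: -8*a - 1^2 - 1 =-8*a - 2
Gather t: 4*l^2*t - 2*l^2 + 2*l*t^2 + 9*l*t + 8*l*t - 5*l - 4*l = -2*l^2 + 2*l*t^2 - 9*l + t*(4*l^2 + 17*l)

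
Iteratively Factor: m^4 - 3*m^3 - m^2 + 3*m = (m - 3)*(m^3 - m) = (m - 3)*(m - 1)*(m^2 + m) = (m - 3)*(m - 1)*(m + 1)*(m)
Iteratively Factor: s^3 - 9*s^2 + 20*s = (s - 5)*(s^2 - 4*s) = s*(s - 5)*(s - 4)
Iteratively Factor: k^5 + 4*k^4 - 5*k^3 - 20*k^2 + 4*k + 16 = (k - 2)*(k^4 + 6*k^3 + 7*k^2 - 6*k - 8) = (k - 2)*(k + 4)*(k^3 + 2*k^2 - k - 2) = (k - 2)*(k - 1)*(k + 4)*(k^2 + 3*k + 2) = (k - 2)*(k - 1)*(k + 1)*(k + 4)*(k + 2)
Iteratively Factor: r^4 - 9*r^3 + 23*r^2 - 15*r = (r - 1)*(r^3 - 8*r^2 + 15*r) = (r - 5)*(r - 1)*(r^2 - 3*r) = (r - 5)*(r - 3)*(r - 1)*(r)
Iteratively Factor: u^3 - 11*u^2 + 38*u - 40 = (u - 4)*(u^2 - 7*u + 10) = (u - 5)*(u - 4)*(u - 2)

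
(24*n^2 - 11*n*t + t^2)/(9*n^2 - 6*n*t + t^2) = (-8*n + t)/(-3*n + t)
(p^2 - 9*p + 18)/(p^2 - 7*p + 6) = (p - 3)/(p - 1)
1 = 1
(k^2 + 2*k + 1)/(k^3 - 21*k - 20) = (k + 1)/(k^2 - k - 20)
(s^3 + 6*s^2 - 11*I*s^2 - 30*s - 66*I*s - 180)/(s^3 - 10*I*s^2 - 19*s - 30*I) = (s + 6)/(s + I)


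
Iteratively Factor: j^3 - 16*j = (j - 4)*(j^2 + 4*j) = j*(j - 4)*(j + 4)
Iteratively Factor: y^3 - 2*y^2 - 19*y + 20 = (y + 4)*(y^2 - 6*y + 5) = (y - 1)*(y + 4)*(y - 5)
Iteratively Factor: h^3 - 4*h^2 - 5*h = (h - 5)*(h^2 + h) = h*(h - 5)*(h + 1)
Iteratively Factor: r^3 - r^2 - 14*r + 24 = (r - 3)*(r^2 + 2*r - 8) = (r - 3)*(r + 4)*(r - 2)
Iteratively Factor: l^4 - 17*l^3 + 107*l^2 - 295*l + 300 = (l - 5)*(l^3 - 12*l^2 + 47*l - 60) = (l - 5)*(l - 4)*(l^2 - 8*l + 15) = (l - 5)*(l - 4)*(l - 3)*(l - 5)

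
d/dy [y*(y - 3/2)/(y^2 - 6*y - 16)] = (-9*y^2 - 64*y + 48)/(2*(y^4 - 12*y^3 + 4*y^2 + 192*y + 256))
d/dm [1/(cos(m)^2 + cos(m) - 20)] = (2*cos(m) + 1)*sin(m)/(cos(m)^2 + cos(m) - 20)^2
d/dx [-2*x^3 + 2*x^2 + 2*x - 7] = -6*x^2 + 4*x + 2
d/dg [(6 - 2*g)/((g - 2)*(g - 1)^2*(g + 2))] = 2*(3*g^3 - 13*g^2 + 2*g + 20)/(g^7 - 3*g^6 - 5*g^5 + 23*g^4 - 8*g^3 - 40*g^2 + 48*g - 16)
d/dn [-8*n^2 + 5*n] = 5 - 16*n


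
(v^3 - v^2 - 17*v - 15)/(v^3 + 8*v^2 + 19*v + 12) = (v - 5)/(v + 4)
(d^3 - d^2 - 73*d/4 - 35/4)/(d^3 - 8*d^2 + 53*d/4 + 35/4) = (2*d + 7)/(2*d - 7)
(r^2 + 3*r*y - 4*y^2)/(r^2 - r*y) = (r + 4*y)/r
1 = 1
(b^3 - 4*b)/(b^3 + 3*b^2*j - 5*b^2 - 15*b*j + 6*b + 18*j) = b*(b + 2)/(b^2 + 3*b*j - 3*b - 9*j)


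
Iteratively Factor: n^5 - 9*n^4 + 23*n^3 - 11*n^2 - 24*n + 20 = (n - 5)*(n^4 - 4*n^3 + 3*n^2 + 4*n - 4) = (n - 5)*(n + 1)*(n^3 - 5*n^2 + 8*n - 4) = (n - 5)*(n - 2)*(n + 1)*(n^2 - 3*n + 2) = (n - 5)*(n - 2)*(n - 1)*(n + 1)*(n - 2)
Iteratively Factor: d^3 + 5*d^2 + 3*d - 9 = (d + 3)*(d^2 + 2*d - 3) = (d - 1)*(d + 3)*(d + 3)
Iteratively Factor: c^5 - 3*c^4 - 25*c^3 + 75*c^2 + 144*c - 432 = (c + 4)*(c^4 - 7*c^3 + 3*c^2 + 63*c - 108) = (c - 4)*(c + 4)*(c^3 - 3*c^2 - 9*c + 27) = (c - 4)*(c + 3)*(c + 4)*(c^2 - 6*c + 9) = (c - 4)*(c - 3)*(c + 3)*(c + 4)*(c - 3)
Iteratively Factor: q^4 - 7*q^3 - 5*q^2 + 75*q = (q + 3)*(q^3 - 10*q^2 + 25*q) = (q - 5)*(q + 3)*(q^2 - 5*q) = (q - 5)^2*(q + 3)*(q)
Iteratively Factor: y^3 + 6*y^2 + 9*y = (y + 3)*(y^2 + 3*y) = y*(y + 3)*(y + 3)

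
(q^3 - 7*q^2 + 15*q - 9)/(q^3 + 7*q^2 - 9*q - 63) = (q^2 - 4*q + 3)/(q^2 + 10*q + 21)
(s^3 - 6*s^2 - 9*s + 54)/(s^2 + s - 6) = (s^2 - 9*s + 18)/(s - 2)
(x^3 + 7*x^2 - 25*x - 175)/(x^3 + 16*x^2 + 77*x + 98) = (x^2 - 25)/(x^2 + 9*x + 14)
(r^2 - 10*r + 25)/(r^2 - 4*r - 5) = (r - 5)/(r + 1)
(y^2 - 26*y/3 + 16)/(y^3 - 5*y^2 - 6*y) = (y - 8/3)/(y*(y + 1))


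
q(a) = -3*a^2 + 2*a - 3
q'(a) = 2 - 6*a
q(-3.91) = -56.68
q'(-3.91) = 25.46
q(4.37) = -51.55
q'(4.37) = -24.22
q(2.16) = -12.68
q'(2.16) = -10.96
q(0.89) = -3.60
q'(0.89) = -3.34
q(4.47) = -54.00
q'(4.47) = -24.82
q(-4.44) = -71.02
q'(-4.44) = 28.64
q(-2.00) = -19.00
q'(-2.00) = 14.00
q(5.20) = -73.72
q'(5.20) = -29.20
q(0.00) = -3.00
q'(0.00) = 2.00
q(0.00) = -3.00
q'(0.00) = 2.00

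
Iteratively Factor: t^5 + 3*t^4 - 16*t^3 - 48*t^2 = (t)*(t^4 + 3*t^3 - 16*t^2 - 48*t) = t*(t - 4)*(t^3 + 7*t^2 + 12*t) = t^2*(t - 4)*(t^2 + 7*t + 12) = t^2*(t - 4)*(t + 3)*(t + 4)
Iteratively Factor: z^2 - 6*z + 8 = (z - 4)*(z - 2)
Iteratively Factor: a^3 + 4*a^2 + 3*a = (a + 3)*(a^2 + a) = a*(a + 3)*(a + 1)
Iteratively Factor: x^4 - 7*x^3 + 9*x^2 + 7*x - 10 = (x - 2)*(x^3 - 5*x^2 - x + 5) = (x - 2)*(x - 1)*(x^2 - 4*x - 5) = (x - 5)*(x - 2)*(x - 1)*(x + 1)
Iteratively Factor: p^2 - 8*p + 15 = (p - 5)*(p - 3)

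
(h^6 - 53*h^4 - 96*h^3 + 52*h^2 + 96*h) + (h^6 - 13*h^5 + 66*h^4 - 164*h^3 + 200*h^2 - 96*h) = 2*h^6 - 13*h^5 + 13*h^4 - 260*h^3 + 252*h^2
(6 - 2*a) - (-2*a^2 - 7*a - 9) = 2*a^2 + 5*a + 15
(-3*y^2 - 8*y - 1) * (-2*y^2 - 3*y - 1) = 6*y^4 + 25*y^3 + 29*y^2 + 11*y + 1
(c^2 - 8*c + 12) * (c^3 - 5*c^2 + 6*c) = c^5 - 13*c^4 + 58*c^3 - 108*c^2 + 72*c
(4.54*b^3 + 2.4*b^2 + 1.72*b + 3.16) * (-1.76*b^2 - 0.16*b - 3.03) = -7.9904*b^5 - 4.9504*b^4 - 17.1674*b^3 - 13.1088*b^2 - 5.7172*b - 9.5748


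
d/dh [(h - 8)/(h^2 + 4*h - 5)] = (h^2 + 4*h - 2*(h - 8)*(h + 2) - 5)/(h^2 + 4*h - 5)^2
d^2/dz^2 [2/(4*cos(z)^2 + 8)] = (-2*sin(z)^4 - 3*sin(z)^2 + 3)/(cos(z)^2 + 2)^3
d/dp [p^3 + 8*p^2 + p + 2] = 3*p^2 + 16*p + 1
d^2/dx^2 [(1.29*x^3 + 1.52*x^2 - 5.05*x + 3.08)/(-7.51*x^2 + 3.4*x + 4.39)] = (1.13686837721616e-13*x^5 + 377.133088000001*x^3 - 1458.477456*x^2 + 1321.659936*x - 483.637808)/(423.564751*x^6 - 575.28102*x^5 - 482.342517*x^4 + 633.26156*x^3 + 281.955213*x^2 - 196.57542*x - 84.604519)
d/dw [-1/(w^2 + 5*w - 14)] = (2*w + 5)/(w^2 + 5*w - 14)^2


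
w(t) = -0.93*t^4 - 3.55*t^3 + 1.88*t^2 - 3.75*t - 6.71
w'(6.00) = -1168.11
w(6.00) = -1933.61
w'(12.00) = -7920.39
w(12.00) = -25199.87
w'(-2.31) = -23.41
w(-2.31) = 29.26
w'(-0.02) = -3.83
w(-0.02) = -6.63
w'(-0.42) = -6.93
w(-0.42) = -4.57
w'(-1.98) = -24.07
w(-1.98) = 21.35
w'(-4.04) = 52.53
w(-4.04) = 25.46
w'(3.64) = -310.58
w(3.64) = -329.93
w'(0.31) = -3.72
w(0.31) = -7.81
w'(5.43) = -892.93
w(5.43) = -1348.51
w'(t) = -3.72*t^3 - 10.65*t^2 + 3.76*t - 3.75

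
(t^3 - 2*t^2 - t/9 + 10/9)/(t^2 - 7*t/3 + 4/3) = (9*t^2 - 9*t - 10)/(3*(3*t - 4))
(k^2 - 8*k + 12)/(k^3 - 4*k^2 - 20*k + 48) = 1/(k + 4)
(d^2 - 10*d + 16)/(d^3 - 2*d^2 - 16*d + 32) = (d - 8)/(d^2 - 16)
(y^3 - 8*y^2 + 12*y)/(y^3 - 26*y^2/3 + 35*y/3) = 3*(y^2 - 8*y + 12)/(3*y^2 - 26*y + 35)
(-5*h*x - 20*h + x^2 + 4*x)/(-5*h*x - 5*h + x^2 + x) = (x + 4)/(x + 1)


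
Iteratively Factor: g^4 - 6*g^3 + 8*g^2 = (g - 2)*(g^3 - 4*g^2) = g*(g - 2)*(g^2 - 4*g) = g*(g - 4)*(g - 2)*(g)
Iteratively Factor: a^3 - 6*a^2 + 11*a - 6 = (a - 1)*(a^2 - 5*a + 6) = (a - 2)*(a - 1)*(a - 3)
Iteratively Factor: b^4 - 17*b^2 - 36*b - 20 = (b + 2)*(b^3 - 2*b^2 - 13*b - 10) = (b - 5)*(b + 2)*(b^2 + 3*b + 2) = (b - 5)*(b + 1)*(b + 2)*(b + 2)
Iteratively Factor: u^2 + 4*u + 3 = (u + 3)*(u + 1)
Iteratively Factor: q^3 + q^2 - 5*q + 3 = (q - 1)*(q^2 + 2*q - 3) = (q - 1)*(q + 3)*(q - 1)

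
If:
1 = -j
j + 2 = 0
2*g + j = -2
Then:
No Solution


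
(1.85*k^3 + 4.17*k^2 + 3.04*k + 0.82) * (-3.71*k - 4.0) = -6.8635*k^4 - 22.8707*k^3 - 27.9584*k^2 - 15.2022*k - 3.28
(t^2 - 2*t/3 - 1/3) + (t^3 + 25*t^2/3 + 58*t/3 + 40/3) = t^3 + 28*t^2/3 + 56*t/3 + 13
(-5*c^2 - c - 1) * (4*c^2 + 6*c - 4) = -20*c^4 - 34*c^3 + 10*c^2 - 2*c + 4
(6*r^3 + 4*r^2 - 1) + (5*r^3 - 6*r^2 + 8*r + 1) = 11*r^3 - 2*r^2 + 8*r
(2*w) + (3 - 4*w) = 3 - 2*w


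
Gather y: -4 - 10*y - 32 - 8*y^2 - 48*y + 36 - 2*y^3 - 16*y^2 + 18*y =-2*y^3 - 24*y^2 - 40*y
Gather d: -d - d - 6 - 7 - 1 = -2*d - 14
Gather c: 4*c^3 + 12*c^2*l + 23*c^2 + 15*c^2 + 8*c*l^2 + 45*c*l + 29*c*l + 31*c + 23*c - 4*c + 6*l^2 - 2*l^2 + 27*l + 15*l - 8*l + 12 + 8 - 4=4*c^3 + c^2*(12*l + 38) + c*(8*l^2 + 74*l + 50) + 4*l^2 + 34*l + 16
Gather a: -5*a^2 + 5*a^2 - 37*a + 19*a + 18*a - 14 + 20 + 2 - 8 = 0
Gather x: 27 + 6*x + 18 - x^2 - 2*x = -x^2 + 4*x + 45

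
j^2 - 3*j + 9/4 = (j - 3/2)^2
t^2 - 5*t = t*(t - 5)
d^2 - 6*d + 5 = (d - 5)*(d - 1)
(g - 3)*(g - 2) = g^2 - 5*g + 6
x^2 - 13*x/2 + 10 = (x - 4)*(x - 5/2)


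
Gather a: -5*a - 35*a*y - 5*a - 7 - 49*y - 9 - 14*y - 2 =a*(-35*y - 10) - 63*y - 18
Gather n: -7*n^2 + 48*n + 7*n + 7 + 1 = -7*n^2 + 55*n + 8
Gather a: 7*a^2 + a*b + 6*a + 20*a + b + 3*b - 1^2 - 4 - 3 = 7*a^2 + a*(b + 26) + 4*b - 8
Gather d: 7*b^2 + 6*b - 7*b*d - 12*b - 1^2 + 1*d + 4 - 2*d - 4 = 7*b^2 - 6*b + d*(-7*b - 1) - 1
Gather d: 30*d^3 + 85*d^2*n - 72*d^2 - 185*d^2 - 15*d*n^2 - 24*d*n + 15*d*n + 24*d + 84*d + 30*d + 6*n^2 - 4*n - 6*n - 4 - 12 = 30*d^3 + d^2*(85*n - 257) + d*(-15*n^2 - 9*n + 138) + 6*n^2 - 10*n - 16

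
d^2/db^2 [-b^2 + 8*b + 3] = -2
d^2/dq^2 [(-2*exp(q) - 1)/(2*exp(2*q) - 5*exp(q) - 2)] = (-8*exp(4*q) - 36*exp(3*q) - 18*exp(2*q) - 21*exp(q) + 2)*exp(q)/(8*exp(6*q) - 60*exp(5*q) + 126*exp(4*q) - 5*exp(3*q) - 126*exp(2*q) - 60*exp(q) - 8)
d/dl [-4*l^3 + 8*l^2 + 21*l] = -12*l^2 + 16*l + 21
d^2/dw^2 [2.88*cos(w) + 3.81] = -2.88*cos(w)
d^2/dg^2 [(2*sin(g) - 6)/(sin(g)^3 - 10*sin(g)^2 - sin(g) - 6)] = (-64*sin(g)^7 + 2624*sin(g)^6 - 23968*sin(g)^5 + 13912*sin(g)^4 - 37773*sin(g)^2 + 14996*sin(g) - 107*sin(3*g)^2 - 10526*sin(3*g) + 1070*sin(5*g) + 5472)/(8*(sin(g)^3 - 10*sin(g)^2 - sin(g) - 6)^3)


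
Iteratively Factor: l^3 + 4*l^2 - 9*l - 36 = (l + 3)*(l^2 + l - 12) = (l - 3)*(l + 3)*(l + 4)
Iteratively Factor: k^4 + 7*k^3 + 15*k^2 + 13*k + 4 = (k + 1)*(k^3 + 6*k^2 + 9*k + 4) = (k + 1)^2*(k^2 + 5*k + 4) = (k + 1)^3*(k + 4)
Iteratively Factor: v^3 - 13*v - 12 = (v - 4)*(v^2 + 4*v + 3) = (v - 4)*(v + 1)*(v + 3)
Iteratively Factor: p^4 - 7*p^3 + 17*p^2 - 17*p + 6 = (p - 1)*(p^3 - 6*p^2 + 11*p - 6) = (p - 2)*(p - 1)*(p^2 - 4*p + 3) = (p - 2)*(p - 1)^2*(p - 3)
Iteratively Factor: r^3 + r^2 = (r + 1)*(r^2) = r*(r + 1)*(r)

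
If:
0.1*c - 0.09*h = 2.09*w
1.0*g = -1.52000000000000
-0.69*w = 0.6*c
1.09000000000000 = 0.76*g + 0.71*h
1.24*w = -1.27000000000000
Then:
No Solution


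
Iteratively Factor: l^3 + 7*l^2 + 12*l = (l)*(l^2 + 7*l + 12) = l*(l + 4)*(l + 3)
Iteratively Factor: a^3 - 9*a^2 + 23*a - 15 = (a - 1)*(a^2 - 8*a + 15) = (a - 5)*(a - 1)*(a - 3)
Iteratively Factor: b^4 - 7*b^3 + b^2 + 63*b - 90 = (b - 2)*(b^3 - 5*b^2 - 9*b + 45) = (b - 2)*(b + 3)*(b^2 - 8*b + 15) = (b - 3)*(b - 2)*(b + 3)*(b - 5)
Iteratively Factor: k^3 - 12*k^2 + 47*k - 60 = (k - 4)*(k^2 - 8*k + 15) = (k - 5)*(k - 4)*(k - 3)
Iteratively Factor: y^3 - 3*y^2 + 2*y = (y - 2)*(y^2 - y) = y*(y - 2)*(y - 1)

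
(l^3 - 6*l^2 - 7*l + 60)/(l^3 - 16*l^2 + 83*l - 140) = (l + 3)/(l - 7)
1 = 1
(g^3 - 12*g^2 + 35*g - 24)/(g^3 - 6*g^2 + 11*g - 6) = (g - 8)/(g - 2)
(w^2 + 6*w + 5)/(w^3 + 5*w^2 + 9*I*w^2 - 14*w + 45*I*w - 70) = (w + 1)/(w^2 + 9*I*w - 14)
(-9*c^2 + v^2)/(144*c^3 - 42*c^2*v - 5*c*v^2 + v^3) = (3*c + v)/(-48*c^2 - 2*c*v + v^2)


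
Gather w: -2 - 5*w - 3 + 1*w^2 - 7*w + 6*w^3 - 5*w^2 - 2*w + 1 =6*w^3 - 4*w^2 - 14*w - 4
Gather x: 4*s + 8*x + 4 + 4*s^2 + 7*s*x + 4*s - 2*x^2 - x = 4*s^2 + 8*s - 2*x^2 + x*(7*s + 7) + 4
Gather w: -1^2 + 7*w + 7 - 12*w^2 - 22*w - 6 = -12*w^2 - 15*w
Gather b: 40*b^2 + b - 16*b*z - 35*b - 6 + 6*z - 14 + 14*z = 40*b^2 + b*(-16*z - 34) + 20*z - 20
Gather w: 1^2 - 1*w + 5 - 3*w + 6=12 - 4*w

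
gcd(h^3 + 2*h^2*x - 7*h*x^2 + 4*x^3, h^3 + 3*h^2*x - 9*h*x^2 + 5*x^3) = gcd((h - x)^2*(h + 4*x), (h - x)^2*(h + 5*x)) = h^2 - 2*h*x + x^2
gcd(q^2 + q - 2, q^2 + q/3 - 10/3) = q + 2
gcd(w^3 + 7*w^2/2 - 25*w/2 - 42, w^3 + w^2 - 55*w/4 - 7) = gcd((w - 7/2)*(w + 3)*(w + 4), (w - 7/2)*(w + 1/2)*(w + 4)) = w^2 + w/2 - 14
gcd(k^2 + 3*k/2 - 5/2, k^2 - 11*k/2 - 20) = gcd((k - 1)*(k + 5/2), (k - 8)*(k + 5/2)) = k + 5/2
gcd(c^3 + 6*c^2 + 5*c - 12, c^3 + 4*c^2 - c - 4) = c^2 + 3*c - 4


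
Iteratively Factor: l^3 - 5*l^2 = (l)*(l^2 - 5*l) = l^2*(l - 5)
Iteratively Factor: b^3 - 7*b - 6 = (b - 3)*(b^2 + 3*b + 2) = (b - 3)*(b + 2)*(b + 1)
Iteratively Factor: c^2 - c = (c - 1)*(c)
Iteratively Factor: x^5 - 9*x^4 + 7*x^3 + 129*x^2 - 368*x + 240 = (x - 4)*(x^4 - 5*x^3 - 13*x^2 + 77*x - 60) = (x - 4)*(x + 4)*(x^3 - 9*x^2 + 23*x - 15) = (x - 4)*(x - 1)*(x + 4)*(x^2 - 8*x + 15) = (x - 5)*(x - 4)*(x - 1)*(x + 4)*(x - 3)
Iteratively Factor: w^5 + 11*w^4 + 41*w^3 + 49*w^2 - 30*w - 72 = (w + 3)*(w^4 + 8*w^3 + 17*w^2 - 2*w - 24) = (w + 3)^2*(w^3 + 5*w^2 + 2*w - 8) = (w - 1)*(w + 3)^2*(w^2 + 6*w + 8) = (w - 1)*(w + 2)*(w + 3)^2*(w + 4)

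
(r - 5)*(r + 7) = r^2 + 2*r - 35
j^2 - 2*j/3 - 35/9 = (j - 7/3)*(j + 5/3)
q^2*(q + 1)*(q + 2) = q^4 + 3*q^3 + 2*q^2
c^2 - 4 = (c - 2)*(c + 2)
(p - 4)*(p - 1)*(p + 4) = p^3 - p^2 - 16*p + 16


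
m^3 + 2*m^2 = m^2*(m + 2)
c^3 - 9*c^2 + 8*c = c*(c - 8)*(c - 1)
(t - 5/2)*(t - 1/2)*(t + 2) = t^3 - t^2 - 19*t/4 + 5/2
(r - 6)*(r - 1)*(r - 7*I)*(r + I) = r^4 - 7*r^3 - 6*I*r^3 + 13*r^2 + 42*I*r^2 - 49*r - 36*I*r + 42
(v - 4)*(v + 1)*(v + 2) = v^3 - v^2 - 10*v - 8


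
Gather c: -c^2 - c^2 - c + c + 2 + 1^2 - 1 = 2 - 2*c^2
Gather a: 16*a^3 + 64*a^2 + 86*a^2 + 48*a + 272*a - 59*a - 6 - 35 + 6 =16*a^3 + 150*a^2 + 261*a - 35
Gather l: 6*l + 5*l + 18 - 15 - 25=11*l - 22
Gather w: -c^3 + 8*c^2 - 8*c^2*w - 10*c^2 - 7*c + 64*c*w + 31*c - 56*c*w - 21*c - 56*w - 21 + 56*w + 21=-c^3 - 2*c^2 + 3*c + w*(-8*c^2 + 8*c)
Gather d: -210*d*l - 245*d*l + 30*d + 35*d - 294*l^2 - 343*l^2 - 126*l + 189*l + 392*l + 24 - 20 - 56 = d*(65 - 455*l) - 637*l^2 + 455*l - 52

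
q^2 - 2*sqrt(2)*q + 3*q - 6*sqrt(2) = (q + 3)*(q - 2*sqrt(2))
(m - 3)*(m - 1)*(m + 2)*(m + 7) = m^4 + 5*m^3 - 19*m^2 - 29*m + 42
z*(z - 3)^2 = z^3 - 6*z^2 + 9*z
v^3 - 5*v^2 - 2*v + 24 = (v - 4)*(v - 3)*(v + 2)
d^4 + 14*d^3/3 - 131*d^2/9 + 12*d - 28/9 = (d - 1)*(d - 2/3)^2*(d + 7)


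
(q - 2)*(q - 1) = q^2 - 3*q + 2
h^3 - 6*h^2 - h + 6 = (h - 6)*(h - 1)*(h + 1)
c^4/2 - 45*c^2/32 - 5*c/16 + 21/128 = (c/2 + 1/4)*(c - 7/4)*(c - 1/4)*(c + 3/2)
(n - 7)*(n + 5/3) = n^2 - 16*n/3 - 35/3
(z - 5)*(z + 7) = z^2 + 2*z - 35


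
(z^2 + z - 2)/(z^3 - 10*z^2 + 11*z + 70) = (z - 1)/(z^2 - 12*z + 35)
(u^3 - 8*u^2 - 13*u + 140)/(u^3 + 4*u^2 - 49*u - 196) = (u - 5)/(u + 7)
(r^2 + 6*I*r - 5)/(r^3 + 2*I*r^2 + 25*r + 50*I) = (r + I)/(r^2 - 3*I*r + 10)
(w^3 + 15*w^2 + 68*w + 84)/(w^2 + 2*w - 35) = (w^2 + 8*w + 12)/(w - 5)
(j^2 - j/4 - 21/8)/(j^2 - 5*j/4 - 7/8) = (2*j + 3)/(2*j + 1)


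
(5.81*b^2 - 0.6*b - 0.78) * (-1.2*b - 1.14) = -6.972*b^3 - 5.9034*b^2 + 1.62*b + 0.8892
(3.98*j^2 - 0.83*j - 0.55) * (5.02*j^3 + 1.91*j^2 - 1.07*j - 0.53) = 19.9796*j^5 + 3.4352*j^4 - 8.6049*j^3 - 2.2718*j^2 + 1.0284*j + 0.2915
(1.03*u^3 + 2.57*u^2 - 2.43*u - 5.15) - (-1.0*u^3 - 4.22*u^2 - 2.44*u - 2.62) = 2.03*u^3 + 6.79*u^2 + 0.00999999999999979*u - 2.53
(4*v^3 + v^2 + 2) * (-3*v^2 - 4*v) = -12*v^5 - 19*v^4 - 4*v^3 - 6*v^2 - 8*v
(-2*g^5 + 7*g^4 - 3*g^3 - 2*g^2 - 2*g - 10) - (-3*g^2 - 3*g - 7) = -2*g^5 + 7*g^4 - 3*g^3 + g^2 + g - 3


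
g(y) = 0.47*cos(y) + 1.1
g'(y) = -0.47*sin(y)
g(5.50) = 1.43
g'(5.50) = 0.33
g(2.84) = 0.65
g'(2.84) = -0.14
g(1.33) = 1.21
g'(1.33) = -0.46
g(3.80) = 0.73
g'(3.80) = 0.29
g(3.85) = 0.74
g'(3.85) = 0.31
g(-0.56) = 1.50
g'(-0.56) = 0.25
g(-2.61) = 0.69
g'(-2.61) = 0.24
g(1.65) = 1.06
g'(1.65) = -0.47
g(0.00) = 1.57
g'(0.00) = 0.00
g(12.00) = 1.50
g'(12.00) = 0.25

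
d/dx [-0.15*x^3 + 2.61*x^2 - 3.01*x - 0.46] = -0.45*x^2 + 5.22*x - 3.01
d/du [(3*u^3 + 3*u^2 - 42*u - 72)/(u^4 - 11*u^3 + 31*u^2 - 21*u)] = 3*(-u^6 - 2*u^5 + 84*u^4 - 254*u^3 - 379*u^2 + 1488*u - 504)/(u^2*(u^6 - 22*u^5 + 183*u^4 - 724*u^3 + 1423*u^2 - 1302*u + 441))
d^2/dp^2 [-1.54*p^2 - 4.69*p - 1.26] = -3.08000000000000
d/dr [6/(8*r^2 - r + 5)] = 6*(1 - 16*r)/(8*r^2 - r + 5)^2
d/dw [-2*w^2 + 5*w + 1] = 5 - 4*w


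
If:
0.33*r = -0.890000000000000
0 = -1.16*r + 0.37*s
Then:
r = -2.70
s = -8.46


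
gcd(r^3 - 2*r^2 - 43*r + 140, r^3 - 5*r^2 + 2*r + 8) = r - 4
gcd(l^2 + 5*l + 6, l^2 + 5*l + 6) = l^2 + 5*l + 6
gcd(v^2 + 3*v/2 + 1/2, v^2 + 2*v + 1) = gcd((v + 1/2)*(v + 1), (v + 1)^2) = v + 1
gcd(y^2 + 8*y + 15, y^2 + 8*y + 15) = y^2 + 8*y + 15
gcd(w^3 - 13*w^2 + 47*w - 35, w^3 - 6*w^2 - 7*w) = w - 7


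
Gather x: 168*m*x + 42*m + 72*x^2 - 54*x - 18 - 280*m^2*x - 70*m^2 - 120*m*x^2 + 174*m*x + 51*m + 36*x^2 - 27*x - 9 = -70*m^2 + 93*m + x^2*(108 - 120*m) + x*(-280*m^2 + 342*m - 81) - 27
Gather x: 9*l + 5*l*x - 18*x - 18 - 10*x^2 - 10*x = 9*l - 10*x^2 + x*(5*l - 28) - 18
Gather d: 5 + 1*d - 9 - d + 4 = 0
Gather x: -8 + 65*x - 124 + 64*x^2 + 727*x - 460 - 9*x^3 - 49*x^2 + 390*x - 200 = -9*x^3 + 15*x^2 + 1182*x - 792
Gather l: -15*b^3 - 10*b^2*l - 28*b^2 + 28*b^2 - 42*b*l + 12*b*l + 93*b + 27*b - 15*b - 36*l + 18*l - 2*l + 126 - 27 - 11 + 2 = -15*b^3 + 105*b + l*(-10*b^2 - 30*b - 20) + 90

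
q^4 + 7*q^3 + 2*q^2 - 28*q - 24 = (q - 2)*(q + 1)*(q + 2)*(q + 6)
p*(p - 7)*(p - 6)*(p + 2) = p^4 - 11*p^3 + 16*p^2 + 84*p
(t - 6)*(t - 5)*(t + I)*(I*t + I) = I*t^4 - t^3 - 10*I*t^3 + 10*t^2 + 19*I*t^2 - 19*t + 30*I*t - 30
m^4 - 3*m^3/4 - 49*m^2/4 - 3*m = m*(m - 4)*(m + 1/4)*(m + 3)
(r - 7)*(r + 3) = r^2 - 4*r - 21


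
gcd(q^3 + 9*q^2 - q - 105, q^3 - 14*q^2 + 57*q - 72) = q - 3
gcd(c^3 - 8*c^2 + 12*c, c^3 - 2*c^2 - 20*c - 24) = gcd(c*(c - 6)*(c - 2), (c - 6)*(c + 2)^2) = c - 6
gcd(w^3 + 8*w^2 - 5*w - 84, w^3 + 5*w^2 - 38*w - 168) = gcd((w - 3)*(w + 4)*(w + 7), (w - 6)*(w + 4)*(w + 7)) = w^2 + 11*w + 28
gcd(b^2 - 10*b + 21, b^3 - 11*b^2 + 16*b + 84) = b - 7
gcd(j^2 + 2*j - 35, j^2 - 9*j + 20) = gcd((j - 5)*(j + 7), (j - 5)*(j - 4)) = j - 5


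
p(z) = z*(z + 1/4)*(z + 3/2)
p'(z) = z*(z + 1/4) + z*(z + 3/2) + (z + 1/4)*(z + 3/2)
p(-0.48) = 0.11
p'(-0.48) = -0.61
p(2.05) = 16.74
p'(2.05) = 20.16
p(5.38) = 208.39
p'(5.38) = 106.04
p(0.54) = 0.87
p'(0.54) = 3.14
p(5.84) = 261.05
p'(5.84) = 123.13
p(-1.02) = 0.38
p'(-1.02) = -0.07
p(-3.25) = -17.06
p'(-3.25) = 20.69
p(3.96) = 91.03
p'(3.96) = 61.28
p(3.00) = 43.88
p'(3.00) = 37.88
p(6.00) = 281.25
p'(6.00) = 129.38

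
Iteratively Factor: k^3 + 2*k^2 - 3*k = (k - 1)*(k^2 + 3*k) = (k - 1)*(k + 3)*(k)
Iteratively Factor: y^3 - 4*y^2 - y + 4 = (y + 1)*(y^2 - 5*y + 4) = (y - 1)*(y + 1)*(y - 4)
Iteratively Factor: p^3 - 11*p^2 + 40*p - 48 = (p - 4)*(p^2 - 7*p + 12) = (p - 4)^2*(p - 3)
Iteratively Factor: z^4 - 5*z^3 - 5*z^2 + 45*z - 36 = (z - 1)*(z^3 - 4*z^2 - 9*z + 36) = (z - 3)*(z - 1)*(z^2 - z - 12) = (z - 3)*(z - 1)*(z + 3)*(z - 4)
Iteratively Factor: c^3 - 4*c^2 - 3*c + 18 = (c - 3)*(c^2 - c - 6) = (c - 3)*(c + 2)*(c - 3)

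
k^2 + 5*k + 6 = (k + 2)*(k + 3)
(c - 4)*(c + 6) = c^2 + 2*c - 24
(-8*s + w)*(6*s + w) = -48*s^2 - 2*s*w + w^2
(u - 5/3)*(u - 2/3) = u^2 - 7*u/3 + 10/9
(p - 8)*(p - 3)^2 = p^3 - 14*p^2 + 57*p - 72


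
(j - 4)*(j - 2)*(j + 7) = j^3 + j^2 - 34*j + 56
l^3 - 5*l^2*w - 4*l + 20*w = (l - 2)*(l + 2)*(l - 5*w)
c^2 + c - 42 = (c - 6)*(c + 7)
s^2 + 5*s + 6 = (s + 2)*(s + 3)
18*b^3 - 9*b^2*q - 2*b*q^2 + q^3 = (-3*b + q)*(-2*b + q)*(3*b + q)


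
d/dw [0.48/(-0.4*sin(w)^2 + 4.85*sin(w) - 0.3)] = (0.384*sin(w) - 2.328)*cos(w)/(0.4*sin(w)^2 - 4.85*sin(w) + 0.3)^2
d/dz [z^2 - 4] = 2*z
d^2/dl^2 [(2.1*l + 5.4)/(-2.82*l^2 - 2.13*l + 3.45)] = (-(2.1*l + 5.4)*(5.64*l + 2.13)*(11.28*l + 4.26) + (35.532*l + 39.402)*(2.82*l^2 + 2.13*l - 3.45))/(2.82*l^2 + 2.13*l - 3.45)^3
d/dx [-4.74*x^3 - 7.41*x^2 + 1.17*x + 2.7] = -14.22*x^2 - 14.82*x + 1.17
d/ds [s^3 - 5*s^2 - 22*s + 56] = 3*s^2 - 10*s - 22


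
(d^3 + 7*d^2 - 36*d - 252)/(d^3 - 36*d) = (d + 7)/d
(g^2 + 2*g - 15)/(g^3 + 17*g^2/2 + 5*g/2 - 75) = 2*(g - 3)/(2*g^2 + 7*g - 30)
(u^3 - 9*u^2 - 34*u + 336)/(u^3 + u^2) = (u^3 - 9*u^2 - 34*u + 336)/(u^2*(u + 1))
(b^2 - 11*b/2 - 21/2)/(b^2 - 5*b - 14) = (b + 3/2)/(b + 2)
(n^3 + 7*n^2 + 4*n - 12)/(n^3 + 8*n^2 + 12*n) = (n - 1)/n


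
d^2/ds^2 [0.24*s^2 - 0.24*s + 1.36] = 0.480000000000000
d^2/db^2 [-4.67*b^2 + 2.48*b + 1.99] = -9.34000000000000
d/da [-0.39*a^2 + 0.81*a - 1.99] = 0.81 - 0.78*a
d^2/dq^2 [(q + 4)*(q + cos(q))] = -(q + 4)*cos(q) - 2*sin(q) + 2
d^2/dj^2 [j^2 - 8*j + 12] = 2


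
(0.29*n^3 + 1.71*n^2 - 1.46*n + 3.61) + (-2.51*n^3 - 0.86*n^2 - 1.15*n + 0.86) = -2.22*n^3 + 0.85*n^2 - 2.61*n + 4.47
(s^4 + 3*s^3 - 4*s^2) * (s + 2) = s^5 + 5*s^4 + 2*s^3 - 8*s^2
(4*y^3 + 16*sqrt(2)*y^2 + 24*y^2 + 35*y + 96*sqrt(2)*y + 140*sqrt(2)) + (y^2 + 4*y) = 4*y^3 + 16*sqrt(2)*y^2 + 25*y^2 + 39*y + 96*sqrt(2)*y + 140*sqrt(2)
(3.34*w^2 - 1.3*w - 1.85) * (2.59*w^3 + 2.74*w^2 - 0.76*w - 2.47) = 8.6506*w^5 + 5.7846*w^4 - 10.8919*w^3 - 12.3308*w^2 + 4.617*w + 4.5695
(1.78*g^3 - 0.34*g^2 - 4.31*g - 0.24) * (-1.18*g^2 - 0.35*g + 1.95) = -2.1004*g^5 - 0.2218*g^4 + 8.6758*g^3 + 1.1287*g^2 - 8.3205*g - 0.468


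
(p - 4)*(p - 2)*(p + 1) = p^3 - 5*p^2 + 2*p + 8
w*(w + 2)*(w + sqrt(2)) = w^3 + sqrt(2)*w^2 + 2*w^2 + 2*sqrt(2)*w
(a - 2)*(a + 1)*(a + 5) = a^3 + 4*a^2 - 7*a - 10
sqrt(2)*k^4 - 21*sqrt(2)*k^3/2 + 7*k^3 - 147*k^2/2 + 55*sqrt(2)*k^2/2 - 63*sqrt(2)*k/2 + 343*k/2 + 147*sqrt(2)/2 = (k - 7)*(k - 7/2)*(k + 3*sqrt(2))*(sqrt(2)*k + 1)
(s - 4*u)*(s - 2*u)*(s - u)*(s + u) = s^4 - 6*s^3*u + 7*s^2*u^2 + 6*s*u^3 - 8*u^4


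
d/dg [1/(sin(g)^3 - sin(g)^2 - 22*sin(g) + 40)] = (-3*sin(g)^2 + 2*sin(g) + 22)*cos(g)/(sin(g)^3 - sin(g)^2 - 22*sin(g) + 40)^2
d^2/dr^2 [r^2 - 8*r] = 2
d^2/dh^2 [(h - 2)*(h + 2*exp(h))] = 2*h*exp(h) + 2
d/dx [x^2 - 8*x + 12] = 2*x - 8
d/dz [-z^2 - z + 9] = -2*z - 1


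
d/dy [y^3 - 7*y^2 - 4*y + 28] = 3*y^2 - 14*y - 4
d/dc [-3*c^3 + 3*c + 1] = 3 - 9*c^2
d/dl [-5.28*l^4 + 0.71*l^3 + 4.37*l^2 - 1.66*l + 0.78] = -21.12*l^3 + 2.13*l^2 + 8.74*l - 1.66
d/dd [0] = 0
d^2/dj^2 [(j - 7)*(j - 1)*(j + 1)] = 6*j - 14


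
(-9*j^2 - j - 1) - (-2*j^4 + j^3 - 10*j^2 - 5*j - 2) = 2*j^4 - j^3 + j^2 + 4*j + 1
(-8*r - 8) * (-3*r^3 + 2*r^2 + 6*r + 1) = 24*r^4 + 8*r^3 - 64*r^2 - 56*r - 8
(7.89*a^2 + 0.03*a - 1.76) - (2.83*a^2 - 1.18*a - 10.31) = 5.06*a^2 + 1.21*a + 8.55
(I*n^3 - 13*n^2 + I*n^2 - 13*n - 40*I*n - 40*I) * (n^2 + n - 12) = I*n^5 - 13*n^4 + 2*I*n^4 - 26*n^3 - 51*I*n^3 + 143*n^2 - 92*I*n^2 + 156*n + 440*I*n + 480*I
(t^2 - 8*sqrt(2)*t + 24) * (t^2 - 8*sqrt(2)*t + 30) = t^4 - 16*sqrt(2)*t^3 + 182*t^2 - 432*sqrt(2)*t + 720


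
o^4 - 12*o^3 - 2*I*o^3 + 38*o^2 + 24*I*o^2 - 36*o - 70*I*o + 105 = (o - 7)*(o - 5)*(o - 3*I)*(o + I)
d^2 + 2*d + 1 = (d + 1)^2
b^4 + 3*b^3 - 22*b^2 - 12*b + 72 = (b - 3)*(b - 2)*(b + 2)*(b + 6)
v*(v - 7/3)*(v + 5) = v^3 + 8*v^2/3 - 35*v/3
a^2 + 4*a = a*(a + 4)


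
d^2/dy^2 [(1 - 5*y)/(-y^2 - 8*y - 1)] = 2*(4*(y + 4)^2*(5*y - 1) - 3*(5*y + 13)*(y^2 + 8*y + 1))/(y^2 + 8*y + 1)^3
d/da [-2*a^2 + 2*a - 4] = 2 - 4*a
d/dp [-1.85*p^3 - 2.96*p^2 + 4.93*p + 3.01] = -5.55*p^2 - 5.92*p + 4.93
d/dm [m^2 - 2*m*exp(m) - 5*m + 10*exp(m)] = -2*m*exp(m) + 2*m + 8*exp(m) - 5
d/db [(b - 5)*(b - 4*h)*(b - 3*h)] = 3*b^2 - 14*b*h - 10*b + 12*h^2 + 35*h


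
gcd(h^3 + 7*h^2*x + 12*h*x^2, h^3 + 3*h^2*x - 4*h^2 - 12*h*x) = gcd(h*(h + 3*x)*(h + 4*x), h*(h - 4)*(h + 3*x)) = h^2 + 3*h*x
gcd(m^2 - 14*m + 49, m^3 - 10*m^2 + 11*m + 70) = m - 7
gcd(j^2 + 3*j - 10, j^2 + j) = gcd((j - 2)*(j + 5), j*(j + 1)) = 1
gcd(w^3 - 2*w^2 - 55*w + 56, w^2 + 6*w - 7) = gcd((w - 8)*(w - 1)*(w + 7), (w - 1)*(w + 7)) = w^2 + 6*w - 7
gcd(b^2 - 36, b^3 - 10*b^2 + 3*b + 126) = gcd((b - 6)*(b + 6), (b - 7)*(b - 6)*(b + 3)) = b - 6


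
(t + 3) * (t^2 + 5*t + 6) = t^3 + 8*t^2 + 21*t + 18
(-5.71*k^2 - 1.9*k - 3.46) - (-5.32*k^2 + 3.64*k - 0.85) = -0.39*k^2 - 5.54*k - 2.61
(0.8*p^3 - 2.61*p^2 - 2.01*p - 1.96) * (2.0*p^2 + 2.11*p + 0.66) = 1.6*p^5 - 3.532*p^4 - 8.9991*p^3 - 9.8837*p^2 - 5.4622*p - 1.2936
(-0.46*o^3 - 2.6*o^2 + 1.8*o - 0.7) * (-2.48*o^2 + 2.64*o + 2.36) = 1.1408*o^5 + 5.2336*o^4 - 12.4136*o^3 + 0.352000000000001*o^2 + 2.4*o - 1.652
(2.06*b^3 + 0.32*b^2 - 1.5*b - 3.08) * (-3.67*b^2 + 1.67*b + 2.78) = -7.5602*b^5 + 2.2658*b^4 + 11.7662*b^3 + 9.6882*b^2 - 9.3136*b - 8.5624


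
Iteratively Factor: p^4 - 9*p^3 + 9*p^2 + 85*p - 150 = (p + 3)*(p^3 - 12*p^2 + 45*p - 50) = (p - 5)*(p + 3)*(p^2 - 7*p + 10) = (p - 5)^2*(p + 3)*(p - 2)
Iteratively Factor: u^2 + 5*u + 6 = (u + 3)*(u + 2)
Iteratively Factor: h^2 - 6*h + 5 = (h - 5)*(h - 1)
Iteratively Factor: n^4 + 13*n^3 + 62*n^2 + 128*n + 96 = (n + 3)*(n^3 + 10*n^2 + 32*n + 32) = (n + 2)*(n + 3)*(n^2 + 8*n + 16) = (n + 2)*(n + 3)*(n + 4)*(n + 4)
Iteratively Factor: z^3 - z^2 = (z)*(z^2 - z) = z^2*(z - 1)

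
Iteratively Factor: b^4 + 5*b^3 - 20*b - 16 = (b + 1)*(b^3 + 4*b^2 - 4*b - 16) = (b - 2)*(b + 1)*(b^2 + 6*b + 8) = (b - 2)*(b + 1)*(b + 2)*(b + 4)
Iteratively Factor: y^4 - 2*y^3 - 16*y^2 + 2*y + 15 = (y - 1)*(y^3 - y^2 - 17*y - 15) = (y - 5)*(y - 1)*(y^2 + 4*y + 3) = (y - 5)*(y - 1)*(y + 1)*(y + 3)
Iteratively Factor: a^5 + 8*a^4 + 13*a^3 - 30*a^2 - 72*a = (a + 3)*(a^4 + 5*a^3 - 2*a^2 - 24*a) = (a + 3)*(a + 4)*(a^3 + a^2 - 6*a) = (a + 3)^2*(a + 4)*(a^2 - 2*a) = a*(a + 3)^2*(a + 4)*(a - 2)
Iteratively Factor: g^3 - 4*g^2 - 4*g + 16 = (g - 4)*(g^2 - 4) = (g - 4)*(g + 2)*(g - 2)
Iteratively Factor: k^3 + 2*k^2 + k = (k)*(k^2 + 2*k + 1) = k*(k + 1)*(k + 1)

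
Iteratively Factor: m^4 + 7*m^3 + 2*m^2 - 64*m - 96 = (m - 3)*(m^3 + 10*m^2 + 32*m + 32) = (m - 3)*(m + 2)*(m^2 + 8*m + 16) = (m - 3)*(m + 2)*(m + 4)*(m + 4)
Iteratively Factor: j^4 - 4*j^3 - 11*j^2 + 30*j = (j - 5)*(j^3 + j^2 - 6*j) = (j - 5)*(j + 3)*(j^2 - 2*j) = (j - 5)*(j - 2)*(j + 3)*(j)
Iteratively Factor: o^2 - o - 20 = (o + 4)*(o - 5)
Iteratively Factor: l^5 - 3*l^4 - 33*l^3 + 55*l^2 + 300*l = (l - 5)*(l^4 + 2*l^3 - 23*l^2 - 60*l) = (l - 5)^2*(l^3 + 7*l^2 + 12*l) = (l - 5)^2*(l + 3)*(l^2 + 4*l) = l*(l - 5)^2*(l + 3)*(l + 4)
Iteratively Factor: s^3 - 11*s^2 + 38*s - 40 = (s - 4)*(s^2 - 7*s + 10) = (s - 4)*(s - 2)*(s - 5)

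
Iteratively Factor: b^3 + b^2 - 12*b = (b - 3)*(b^2 + 4*b) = b*(b - 3)*(b + 4)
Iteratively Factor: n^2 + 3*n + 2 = (n + 1)*(n + 2)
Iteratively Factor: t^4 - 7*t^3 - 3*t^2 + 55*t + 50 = (t - 5)*(t^3 - 2*t^2 - 13*t - 10) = (t - 5)*(t + 2)*(t^2 - 4*t - 5) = (t - 5)*(t + 1)*(t + 2)*(t - 5)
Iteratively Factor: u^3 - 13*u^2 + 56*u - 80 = (u - 4)*(u^2 - 9*u + 20) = (u - 4)^2*(u - 5)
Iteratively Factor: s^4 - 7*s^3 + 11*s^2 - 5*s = (s)*(s^3 - 7*s^2 + 11*s - 5) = s*(s - 5)*(s^2 - 2*s + 1) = s*(s - 5)*(s - 1)*(s - 1)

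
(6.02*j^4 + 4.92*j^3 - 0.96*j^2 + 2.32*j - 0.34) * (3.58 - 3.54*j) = -21.3108*j^5 + 4.1348*j^4 + 21.012*j^3 - 11.6496*j^2 + 9.5092*j - 1.2172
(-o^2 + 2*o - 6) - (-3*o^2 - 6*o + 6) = 2*o^2 + 8*o - 12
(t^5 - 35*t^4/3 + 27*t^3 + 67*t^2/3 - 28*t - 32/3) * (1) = t^5 - 35*t^4/3 + 27*t^3 + 67*t^2/3 - 28*t - 32/3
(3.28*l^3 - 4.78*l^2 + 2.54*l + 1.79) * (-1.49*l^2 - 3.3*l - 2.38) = -4.8872*l^5 - 3.7018*l^4 + 4.183*l^3 + 0.327300000000001*l^2 - 11.9522*l - 4.2602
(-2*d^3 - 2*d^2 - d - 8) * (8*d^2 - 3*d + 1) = -16*d^5 - 10*d^4 - 4*d^3 - 63*d^2 + 23*d - 8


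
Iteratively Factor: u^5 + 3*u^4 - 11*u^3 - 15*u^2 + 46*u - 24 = (u - 1)*(u^4 + 4*u^3 - 7*u^2 - 22*u + 24) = (u - 1)*(u + 3)*(u^3 + u^2 - 10*u + 8) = (u - 1)^2*(u + 3)*(u^2 + 2*u - 8) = (u - 1)^2*(u + 3)*(u + 4)*(u - 2)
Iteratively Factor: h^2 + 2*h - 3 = (h - 1)*(h + 3)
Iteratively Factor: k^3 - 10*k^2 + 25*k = (k - 5)*(k^2 - 5*k) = k*(k - 5)*(k - 5)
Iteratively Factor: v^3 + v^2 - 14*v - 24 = (v + 3)*(v^2 - 2*v - 8) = (v - 4)*(v + 3)*(v + 2)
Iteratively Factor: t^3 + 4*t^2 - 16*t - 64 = (t - 4)*(t^2 + 8*t + 16) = (t - 4)*(t + 4)*(t + 4)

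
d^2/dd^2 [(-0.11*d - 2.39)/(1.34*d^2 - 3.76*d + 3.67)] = (-(0.11*d + 2.39)*(2.68*d - 3.76)*(5.36*d - 7.52) + (0.8844*d + 5.578)*(1.34*d^2 - 3.76*d + 3.67))/(1.34*d^2 - 3.76*d + 3.67)^3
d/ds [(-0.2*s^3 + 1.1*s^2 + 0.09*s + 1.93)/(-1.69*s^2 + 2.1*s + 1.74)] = (0.338*s^4 - 0.84*s^3 + 1.4181*s^2 + 10.3514*s - 3.8964)/(2.8561*s^4 - 7.098*s^3 - 1.4712*s^2 + 7.308*s + 3.0276)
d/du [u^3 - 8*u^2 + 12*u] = 3*u^2 - 16*u + 12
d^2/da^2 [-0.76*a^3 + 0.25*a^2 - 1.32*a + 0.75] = 0.5 - 4.56*a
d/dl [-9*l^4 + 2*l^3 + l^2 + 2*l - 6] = -36*l^3 + 6*l^2 + 2*l + 2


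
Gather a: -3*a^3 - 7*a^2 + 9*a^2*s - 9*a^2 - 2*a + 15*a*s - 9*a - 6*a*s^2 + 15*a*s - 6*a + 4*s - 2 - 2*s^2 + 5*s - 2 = -3*a^3 + a^2*(9*s - 16) + a*(-6*s^2 + 30*s - 17) - 2*s^2 + 9*s - 4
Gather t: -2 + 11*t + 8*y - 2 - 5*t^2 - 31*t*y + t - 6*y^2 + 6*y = -5*t^2 + t*(12 - 31*y) - 6*y^2 + 14*y - 4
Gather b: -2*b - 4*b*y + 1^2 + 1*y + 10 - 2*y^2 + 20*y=b*(-4*y - 2) - 2*y^2 + 21*y + 11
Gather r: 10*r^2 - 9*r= 10*r^2 - 9*r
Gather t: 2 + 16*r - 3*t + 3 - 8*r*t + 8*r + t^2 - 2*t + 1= 24*r + t^2 + t*(-8*r - 5) + 6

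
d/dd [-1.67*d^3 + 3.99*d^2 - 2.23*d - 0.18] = -5.01*d^2 + 7.98*d - 2.23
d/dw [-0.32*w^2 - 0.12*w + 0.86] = -0.64*w - 0.12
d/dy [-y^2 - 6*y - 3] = -2*y - 6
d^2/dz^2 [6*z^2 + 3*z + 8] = 12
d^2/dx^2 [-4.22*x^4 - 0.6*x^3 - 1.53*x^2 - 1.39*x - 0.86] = -50.64*x^2 - 3.6*x - 3.06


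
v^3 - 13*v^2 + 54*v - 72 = (v - 6)*(v - 4)*(v - 3)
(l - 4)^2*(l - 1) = l^3 - 9*l^2 + 24*l - 16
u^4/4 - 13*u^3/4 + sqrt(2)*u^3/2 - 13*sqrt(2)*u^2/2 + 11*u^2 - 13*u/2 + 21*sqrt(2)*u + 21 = (u/2 + sqrt(2)/2)^2*(u - 7)*(u - 6)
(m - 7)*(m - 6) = m^2 - 13*m + 42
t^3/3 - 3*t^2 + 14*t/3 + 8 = (t/3 + 1/3)*(t - 6)*(t - 4)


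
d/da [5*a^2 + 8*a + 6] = 10*a + 8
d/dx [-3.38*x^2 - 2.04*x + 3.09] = -6.76*x - 2.04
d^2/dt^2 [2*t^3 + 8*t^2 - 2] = 12*t + 16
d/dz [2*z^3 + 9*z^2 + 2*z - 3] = 6*z^2 + 18*z + 2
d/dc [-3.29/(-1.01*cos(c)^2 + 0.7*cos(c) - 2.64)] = (6.6458*cos(c) - 2.303)*sin(c)/(1.01*cos(c)^2 - 0.7*cos(c) + 2.64)^2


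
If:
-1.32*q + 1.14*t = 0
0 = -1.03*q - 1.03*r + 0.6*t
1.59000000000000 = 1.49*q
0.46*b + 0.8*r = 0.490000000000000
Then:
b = 1.67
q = 1.07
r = -0.35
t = 1.24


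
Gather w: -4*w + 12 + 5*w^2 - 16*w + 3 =5*w^2 - 20*w + 15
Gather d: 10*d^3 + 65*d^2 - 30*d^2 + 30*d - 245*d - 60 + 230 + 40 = 10*d^3 + 35*d^2 - 215*d + 210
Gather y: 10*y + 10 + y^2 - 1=y^2 + 10*y + 9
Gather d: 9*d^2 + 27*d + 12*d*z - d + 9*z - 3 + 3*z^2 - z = 9*d^2 + d*(12*z + 26) + 3*z^2 + 8*z - 3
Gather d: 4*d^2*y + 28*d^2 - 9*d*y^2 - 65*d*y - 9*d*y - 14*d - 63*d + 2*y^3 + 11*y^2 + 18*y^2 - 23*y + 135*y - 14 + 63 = d^2*(4*y + 28) + d*(-9*y^2 - 74*y - 77) + 2*y^3 + 29*y^2 + 112*y + 49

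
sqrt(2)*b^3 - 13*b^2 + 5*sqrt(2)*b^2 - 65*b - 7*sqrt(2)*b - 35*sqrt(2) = (b + 5)*(b - 7*sqrt(2))*(sqrt(2)*b + 1)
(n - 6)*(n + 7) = n^2 + n - 42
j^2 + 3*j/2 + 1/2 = (j + 1/2)*(j + 1)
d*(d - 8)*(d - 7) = d^3 - 15*d^2 + 56*d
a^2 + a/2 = a*(a + 1/2)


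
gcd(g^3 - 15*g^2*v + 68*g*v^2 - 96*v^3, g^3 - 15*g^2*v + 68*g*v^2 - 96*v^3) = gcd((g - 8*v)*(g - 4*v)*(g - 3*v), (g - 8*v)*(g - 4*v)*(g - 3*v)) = -g^3 + 15*g^2*v - 68*g*v^2 + 96*v^3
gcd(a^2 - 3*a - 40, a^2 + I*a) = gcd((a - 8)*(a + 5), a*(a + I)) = 1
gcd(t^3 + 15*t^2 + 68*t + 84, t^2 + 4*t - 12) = t + 6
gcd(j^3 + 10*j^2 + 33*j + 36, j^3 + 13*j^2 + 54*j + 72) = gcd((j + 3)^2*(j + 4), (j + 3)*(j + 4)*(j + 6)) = j^2 + 7*j + 12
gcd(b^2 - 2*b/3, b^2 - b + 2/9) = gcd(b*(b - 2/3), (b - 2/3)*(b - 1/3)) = b - 2/3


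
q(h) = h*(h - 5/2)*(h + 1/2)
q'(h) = h*(h - 5/2) + h*(h + 1/2) + (h - 5/2)*(h + 1/2)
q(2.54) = 0.31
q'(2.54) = 7.94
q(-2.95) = -39.39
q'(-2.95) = 36.66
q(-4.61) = -134.71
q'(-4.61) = 80.95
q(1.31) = -2.82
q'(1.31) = -1.34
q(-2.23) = -18.25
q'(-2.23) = 22.59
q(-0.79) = -0.75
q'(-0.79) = 3.78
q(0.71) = -1.54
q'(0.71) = -2.58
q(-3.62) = -69.12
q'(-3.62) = 52.54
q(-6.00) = -280.50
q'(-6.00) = 130.75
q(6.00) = 136.50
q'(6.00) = 82.75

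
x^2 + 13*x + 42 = (x + 6)*(x + 7)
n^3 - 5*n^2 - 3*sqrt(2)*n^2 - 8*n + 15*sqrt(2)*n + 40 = (n - 5)*(n - 4*sqrt(2))*(n + sqrt(2))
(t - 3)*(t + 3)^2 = t^3 + 3*t^2 - 9*t - 27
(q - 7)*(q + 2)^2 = q^3 - 3*q^2 - 24*q - 28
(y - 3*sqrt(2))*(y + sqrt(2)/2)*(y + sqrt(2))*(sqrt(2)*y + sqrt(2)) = sqrt(2)*y^4 - 3*y^3 + sqrt(2)*y^3 - 8*sqrt(2)*y^2 - 3*y^2 - 8*sqrt(2)*y - 6*y - 6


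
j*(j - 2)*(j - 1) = j^3 - 3*j^2 + 2*j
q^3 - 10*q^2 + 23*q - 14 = (q - 7)*(q - 2)*(q - 1)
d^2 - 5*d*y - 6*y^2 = (d - 6*y)*(d + y)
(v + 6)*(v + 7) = v^2 + 13*v + 42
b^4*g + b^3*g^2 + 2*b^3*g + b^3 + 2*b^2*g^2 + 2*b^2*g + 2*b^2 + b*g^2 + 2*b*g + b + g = (b + 1)^2*(b + g)*(b*g + 1)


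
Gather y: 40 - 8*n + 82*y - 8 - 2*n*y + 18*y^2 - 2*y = -8*n + 18*y^2 + y*(80 - 2*n) + 32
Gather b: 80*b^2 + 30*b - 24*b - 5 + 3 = 80*b^2 + 6*b - 2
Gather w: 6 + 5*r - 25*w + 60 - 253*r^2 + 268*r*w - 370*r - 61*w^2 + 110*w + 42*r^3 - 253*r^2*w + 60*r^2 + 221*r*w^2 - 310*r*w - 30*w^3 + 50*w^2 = 42*r^3 - 193*r^2 - 365*r - 30*w^3 + w^2*(221*r - 11) + w*(-253*r^2 - 42*r + 85) + 66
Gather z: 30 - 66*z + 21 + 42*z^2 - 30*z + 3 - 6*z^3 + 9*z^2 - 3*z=-6*z^3 + 51*z^2 - 99*z + 54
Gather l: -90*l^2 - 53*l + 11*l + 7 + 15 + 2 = -90*l^2 - 42*l + 24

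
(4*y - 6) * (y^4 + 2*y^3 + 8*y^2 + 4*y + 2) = 4*y^5 + 2*y^4 + 20*y^3 - 32*y^2 - 16*y - 12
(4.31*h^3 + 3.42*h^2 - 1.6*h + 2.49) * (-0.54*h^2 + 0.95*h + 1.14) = -2.3274*h^5 + 2.2477*h^4 + 9.0264*h^3 + 1.0342*h^2 + 0.5415*h + 2.8386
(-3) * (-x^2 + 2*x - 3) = 3*x^2 - 6*x + 9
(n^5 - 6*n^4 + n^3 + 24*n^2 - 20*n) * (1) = n^5 - 6*n^4 + n^3 + 24*n^2 - 20*n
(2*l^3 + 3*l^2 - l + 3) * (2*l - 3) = 4*l^4 - 11*l^2 + 9*l - 9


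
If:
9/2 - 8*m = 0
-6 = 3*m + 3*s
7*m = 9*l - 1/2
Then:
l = 71/144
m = 9/16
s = -41/16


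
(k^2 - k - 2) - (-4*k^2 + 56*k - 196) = 5*k^2 - 57*k + 194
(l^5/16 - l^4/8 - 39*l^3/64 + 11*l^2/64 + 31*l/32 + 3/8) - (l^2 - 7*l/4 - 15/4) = l^5/16 - l^4/8 - 39*l^3/64 - 53*l^2/64 + 87*l/32 + 33/8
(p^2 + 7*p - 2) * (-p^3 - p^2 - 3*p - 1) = -p^5 - 8*p^4 - 8*p^3 - 20*p^2 - p + 2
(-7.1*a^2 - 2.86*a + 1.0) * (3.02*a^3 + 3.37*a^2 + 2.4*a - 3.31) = -21.442*a^5 - 32.5642*a^4 - 23.6582*a^3 + 20.007*a^2 + 11.8666*a - 3.31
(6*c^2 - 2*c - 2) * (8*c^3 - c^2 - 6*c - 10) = 48*c^5 - 22*c^4 - 50*c^3 - 46*c^2 + 32*c + 20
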